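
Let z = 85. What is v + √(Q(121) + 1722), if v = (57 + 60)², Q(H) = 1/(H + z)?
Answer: 13689 + √73074998/206 ≈ 13731.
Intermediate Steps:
Q(H) = 1/(85 + H) (Q(H) = 1/(H + 85) = 1/(85 + H))
v = 13689 (v = 117² = 13689)
v + √(Q(121) + 1722) = 13689 + √(1/(85 + 121) + 1722) = 13689 + √(1/206 + 1722) = 13689 + √(354733/206) = 13689 + √73074998/206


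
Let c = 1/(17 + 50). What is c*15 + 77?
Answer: 5174/67 ≈ 77.224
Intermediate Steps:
c = 1/67 ≈ 0.014925
c*15 + 77 = (1/67)*15 + 77 = 15/67 + 77 = 5174/67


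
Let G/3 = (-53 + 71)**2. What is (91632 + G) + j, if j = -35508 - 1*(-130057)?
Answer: 187153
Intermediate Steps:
j = 94549 (j = -35508 + 130057 = 94549)
G = 972 (G = 3*(-53 + 71)**2 = 3*18**2 = 3*324 = 972)
(91632 + G) + j = (91632 + 972) + 94549 = 92604 + 94549 = 187153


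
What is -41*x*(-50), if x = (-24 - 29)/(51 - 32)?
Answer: -108650/19 ≈ -5718.4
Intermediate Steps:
x = -53/19 ≈ -2.7895
-41*x*(-50) = -41*(-53/19)*(-50) = (2173/19)*(-50) = -108650/19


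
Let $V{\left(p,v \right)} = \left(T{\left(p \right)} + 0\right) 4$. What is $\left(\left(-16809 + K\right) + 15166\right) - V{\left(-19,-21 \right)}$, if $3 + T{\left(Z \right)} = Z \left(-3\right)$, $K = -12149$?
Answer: $-14008$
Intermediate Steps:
$T{\left(Z \right)} = -3 - 3 Z$ ($T{\left(Z \right)} = -3 + Z \left(-3\right) = -3 - 3 Z$)
$V{\left(p,v \right)} = -12 - 12 p$ ($V{\left(p,v \right)} = \left(\left(-3 - 3 p\right) + 0\right) 4 = \left(-3 - 3 p\right) 4 = -12 - 12 p$)
$\left(\left(-16809 + K\right) + 15166\right) - V{\left(-19,-21 \right)} = \left(\left(-16809 - 12149\right) + 15166\right) - \left(-12 - -228\right) = \left(-28958 + 15166\right) - \left(-12 + 228\right) = -13792 - 216 = -14008$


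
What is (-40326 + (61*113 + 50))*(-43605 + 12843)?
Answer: 1026927846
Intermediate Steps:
(-40326 + (61*113 + 50))*(-43605 + 12843) = (-40326 + (6893 + 50))*(-30762) = (-40326 + 6943)*(-30762) = -33383*(-30762) = 1026927846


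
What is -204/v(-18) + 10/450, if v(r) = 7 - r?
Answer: -1831/225 ≈ -8.1378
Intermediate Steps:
-204/v(-18) + 10/450 = -204/(7 - 1*(-18)) + 10/450 = -204/(7 + 18) + 10*(1/450) = -204/25 + 1/45 = -1831/225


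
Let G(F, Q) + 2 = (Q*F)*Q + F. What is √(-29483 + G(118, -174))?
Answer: 3*√393689 ≈ 1882.3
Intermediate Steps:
G(F, Q) = -2 + F + F*Q² (G(F, Q) = -2 + ((Q*F)*Q + F) = -2 + ((F*Q)*Q + F) = -2 + (F*Q² + F) = -2 + (F + F*Q²) = -2 + F + F*Q²)
√(-29483 + G(118, -174)) = √(-29483 + (-2 + 118 + 118*(-174)²)) = √(-29483 + (-2 + 118 + 118*30276)) = √(-29483 + (-2 + 118 + 3572568)) = √(-29483 + 3572684) = √3543201 = 3*√393689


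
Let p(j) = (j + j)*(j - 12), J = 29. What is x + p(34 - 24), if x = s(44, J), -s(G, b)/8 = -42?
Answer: 296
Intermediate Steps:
s(G, b) = 336 (s(G, b) = -8*(-42) = 336)
x = 336
p(j) = 2*j*(-12 + j) (p(j) = (2*j)*(-12 + j) = 2*j*(-12 + j))
x + p(34 - 24) = 336 + 2*(34 - 24)*(-12 + (34 - 24)) = 336 + 2*10*(-12 + 10) = 336 + 2*10*(-2) = 336 - 40 = 296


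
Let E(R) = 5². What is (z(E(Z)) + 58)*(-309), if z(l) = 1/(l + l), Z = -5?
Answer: -896409/50 ≈ -17928.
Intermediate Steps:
E(R) = 25
z(l) = 1/(2*l)
(z(E(Z)) + 58)*(-309) = ((½)/25 + 58)*(-309) = ((½)*(1/25) + 58)*(-309) = (1/50 + 58)*(-309) = (2901/50)*(-309) = -896409/50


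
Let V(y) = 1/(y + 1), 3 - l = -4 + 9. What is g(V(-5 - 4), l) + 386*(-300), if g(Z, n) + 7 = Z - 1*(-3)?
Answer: -926433/8 ≈ -1.1580e+5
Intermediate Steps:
l = -2 (l = 3 - (-4 + 9) = 3 - 1*5 = 3 - 5 = -2)
V(y) = 1/(1 + y)
g(Z, n) = -4 + Z (g(Z, n) = -7 + (Z - 1*(-3)) = -7 + (Z + 3) = -7 + (3 + Z) = -4 + Z)
g(V(-5 - 4), l) + 386*(-300) = (-4 + 1/(1 + (-5 - 4))) + 386*(-300) = (-4 + 1/(1 - 9)) - 115800 = (-4 + 1/(-8)) - 115800 = (-4 - 1/8) - 115800 = -33/8 - 115800 = -926433/8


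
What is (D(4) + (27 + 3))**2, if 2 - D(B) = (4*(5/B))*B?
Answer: 144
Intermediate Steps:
D(B) = -18 (D(B) = 2 - 4*(5/B)*B = 2 - 20/B*B = 2 - 1*20 = 2 - 20 = -18)
(D(4) + (27 + 3))**2 = (-18 + (27 + 3))**2 = (-18 + 30)**2 = 12**2 = 144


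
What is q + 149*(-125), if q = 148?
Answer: -18477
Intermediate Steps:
q + 149*(-125) = 148 + 149*(-125) = 148 - 18625 = -18477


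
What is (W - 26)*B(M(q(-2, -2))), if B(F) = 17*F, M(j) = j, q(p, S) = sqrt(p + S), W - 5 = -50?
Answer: -2414*I ≈ -2414.0*I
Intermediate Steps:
W = -45 (W = 5 - 50 = -45)
q(p, S) = sqrt(S + p)
(W - 26)*B(M(q(-2, -2))) = (-45 - 26)*(17*sqrt(-2 - 2)) = -1207*sqrt(-4) = -1207*2*I = -2414*I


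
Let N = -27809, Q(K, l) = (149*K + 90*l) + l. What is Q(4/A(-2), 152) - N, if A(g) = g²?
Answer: 41790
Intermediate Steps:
Q(K, l) = 91*l + 149*K (Q(K, l) = (90*l + 149*K) + l = 91*l + 149*K)
Q(4/A(-2), 152) - N = (91*152 + 149*(4/((-2)²))) - 1*(-27809) = (13832 + 149*(4/4)) + 27809 = (13832 + 149*(4*(¼))) + 27809 = (13832 + 149*1) + 27809 = (13832 + 149) + 27809 = 13981 + 27809 = 41790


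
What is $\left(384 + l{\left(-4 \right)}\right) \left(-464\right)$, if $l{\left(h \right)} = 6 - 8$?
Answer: $-177248$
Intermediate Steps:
$l{\left(h \right)} = -2$ ($l{\left(h \right)} = 6 - 8 = -2$)
$\left(384 + l{\left(-4 \right)}\right) \left(-464\right) = \left(384 - 2\right) \left(-464\right) = 382 \left(-464\right) = -177248$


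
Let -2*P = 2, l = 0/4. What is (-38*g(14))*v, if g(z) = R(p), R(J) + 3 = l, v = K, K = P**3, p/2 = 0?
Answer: -114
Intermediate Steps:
l = 0 (l = 0*(1/4) = 0)
p = 0 (p = 2*0 = 0)
P = -1 (P = -1/2*2 = -1)
K = -1 (K = (-1)**3 = -1)
v = -1
R(J) = -3 (R(J) = -3 + 0 = -3)
g(z) = -3
(-38*g(14))*v = -38*(-3)*(-1) = 114*(-1) = -114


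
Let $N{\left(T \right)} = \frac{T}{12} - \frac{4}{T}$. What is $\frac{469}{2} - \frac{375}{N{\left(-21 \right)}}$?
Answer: $\frac{124439}{262} \approx 474.96$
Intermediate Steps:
$N{\left(T \right)} = - \frac{4}{T} + \frac{T}{12}$ ($N{\left(T \right)} = T \frac{1}{12} - \frac{4}{T} = \frac{T}{12} - \frac{4}{T} = - \frac{4}{T} + \frac{T}{12}$)
$\frac{469}{2} - \frac{375}{N{\left(-21 \right)}} = \frac{469}{2} - \frac{375}{- \frac{4}{-21} + \frac{1}{12} \left(-21\right)} = 469 \cdot \frac{1}{2} - \frac{375}{\left(-4\right) \left(- \frac{1}{21}\right) - \frac{7}{4}} = \frac{469}{2} - \frac{375}{\frac{4}{21} - \frac{7}{4}} = \frac{469}{2} - \frac{375}{- \frac{131}{84}} = \frac{469}{2} - - \frac{31500}{131} = \frac{469}{2} + \frac{31500}{131} = \frac{124439}{262}$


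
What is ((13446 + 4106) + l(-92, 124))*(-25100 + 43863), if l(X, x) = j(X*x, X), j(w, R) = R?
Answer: 327601980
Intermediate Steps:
l(X, x) = X
((13446 + 4106) + l(-92, 124))*(-25100 + 43863) = ((13446 + 4106) - 92)*(-25100 + 43863) = (17552 - 92)*18763 = 17460*18763 = 327601980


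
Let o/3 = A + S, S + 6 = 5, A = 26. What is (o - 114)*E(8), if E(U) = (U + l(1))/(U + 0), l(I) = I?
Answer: -351/8 ≈ -43.875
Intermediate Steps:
S = -1 (S = -6 + 5 = -1)
E(U) = (1 + U)/U (E(U) = (U + 1)/(U + 0) = (1 + U)/U)
o = 75 (o = 3*(26 - 1) = 3*25 = 75)
(o - 114)*E(8) = (75 - 114)*((1 + 8)/8) = -39*9/8 = -351/8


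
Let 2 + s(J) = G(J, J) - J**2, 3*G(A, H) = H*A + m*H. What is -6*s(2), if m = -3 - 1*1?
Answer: 44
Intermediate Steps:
m = -4 (m = -3 - 1 = -4)
G(A, H) = -4*H/3 + A*H/3 (G(A, H) = (H*A - 4*H)/3 = (A*H - 4*H)/3 = (-4*H + A*H)/3 = -4*H/3 + A*H/3)
s(J) = -2 - J**2 + J*(-4 + J)/3 (s(J) = -2 + (J*(-4 + J)/3 - J**2) = -2 + (-J**2 + J*(-4 + J)/3) = -2 - J**2 + J*(-4 + J)/3)
-6*s(2) = -6*(-2 - 1*2**2 + (1/3)*2*(-4 + 2)) = -6*(-2 - 1*4 + (1/3)*2*(-2)) = -6*(-2 - 4 - 4/3) = -6*(-22/3) = 44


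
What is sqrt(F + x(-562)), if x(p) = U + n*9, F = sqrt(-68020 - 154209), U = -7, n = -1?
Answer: sqrt(-16 + I*sqrt(222229)) ≈ 15.094 + 15.615*I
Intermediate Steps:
F = I*sqrt(222229) (F = sqrt(-222229) = I*sqrt(222229) ≈ 471.41*I)
x(p) = -16 (x(p) = -7 - 1*9 = -7 - 9 = -16)
sqrt(F + x(-562)) = sqrt(I*sqrt(222229) - 16) = sqrt(-16 + I*sqrt(222229))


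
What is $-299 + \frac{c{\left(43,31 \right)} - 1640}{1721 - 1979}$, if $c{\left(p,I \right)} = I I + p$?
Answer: $- \frac{12751}{43} \approx -296.53$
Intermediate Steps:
$c{\left(p,I \right)} = p + I^{2}$ ($c{\left(p,I \right)} = I^{2} + p = p + I^{2}$)
$-299 + \frac{c{\left(43,31 \right)} - 1640}{1721 - 1979} = -299 + \frac{\left(43 + 31^{2}\right) - 1640}{1721 - 1979} = -299 + \frac{\left(43 + 961\right) - 1640}{-258} = -299 + \left(1004 - 1640\right) \left(- \frac{1}{258}\right) = -299 - - \frac{106}{43} = -299 + \frac{106}{43} = - \frac{12751}{43}$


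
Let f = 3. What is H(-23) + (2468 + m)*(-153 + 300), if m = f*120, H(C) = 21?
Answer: 415737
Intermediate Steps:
m = 360 (m = 3*120 = 360)
H(-23) + (2468 + m)*(-153 + 300) = 21 + (2468 + 360)*(-153 + 300) = 21 + 2828*147 = 21 + 415716 = 415737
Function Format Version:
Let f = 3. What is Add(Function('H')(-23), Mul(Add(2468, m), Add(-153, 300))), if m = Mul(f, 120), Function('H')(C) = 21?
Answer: 415737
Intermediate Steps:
m = 360 (m = Mul(3, 120) = 360)
Add(Function('H')(-23), Mul(Add(2468, m), Add(-153, 300))) = Add(21, Mul(Add(2468, 360), Add(-153, 300))) = Add(21, Mul(2828, 147)) = Add(21, 415716) = 415737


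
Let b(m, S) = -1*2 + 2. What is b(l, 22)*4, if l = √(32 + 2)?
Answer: 0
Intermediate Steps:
l = √34 ≈ 5.8309
b(m, S) = 0 (b(m, S) = -2 + 2 = 0)
b(l, 22)*4 = 0*4 = 0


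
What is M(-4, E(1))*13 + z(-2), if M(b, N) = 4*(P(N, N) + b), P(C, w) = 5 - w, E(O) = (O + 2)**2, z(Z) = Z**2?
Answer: -412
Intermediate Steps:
E(O) = (2 + O)**2
M(b, N) = 20 - 4*N + 4*b (M(b, N) = 4*((5 - N) + b) = 4*(5 + b - N) = 20 - 4*N + 4*b)
M(-4, E(1))*13 + z(-2) = (20 - 4*(2 + 1)**2 + 4*(-4))*13 + (-2)**2 = (20 - 4*3**2 - 16)*13 + 4 = (20 - 4*9 - 16)*13 + 4 = (20 - 36 - 16)*13 + 4 = -32*13 + 4 = -416 + 4 = -412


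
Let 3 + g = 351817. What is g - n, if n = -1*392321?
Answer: 744135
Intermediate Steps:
g = 351814 (g = -3 + 351817 = 351814)
n = -392321
g - n = 351814 - 1*(-392321) = 351814 + 392321 = 744135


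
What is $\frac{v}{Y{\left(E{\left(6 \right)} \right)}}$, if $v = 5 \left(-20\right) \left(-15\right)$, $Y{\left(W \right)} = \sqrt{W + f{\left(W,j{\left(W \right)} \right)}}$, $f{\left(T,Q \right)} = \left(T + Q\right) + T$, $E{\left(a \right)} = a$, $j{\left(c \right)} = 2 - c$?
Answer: $\frac{750 \sqrt{14}}{7} \approx 400.89$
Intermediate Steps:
$f{\left(T,Q \right)} = Q + 2 T$ ($f{\left(T,Q \right)} = \left(Q + T\right) + T = Q + 2 T$)
$Y{\left(W \right)} = \sqrt{2 + 2 W}$ ($Y{\left(W \right)} = \sqrt{W + \left(\left(2 - W\right) + 2 W\right)} = \sqrt{W + \left(2 + W\right)} = \sqrt{2 + 2 W}$)
$v = 1500$ ($v = \left(-100\right) \left(-15\right) = 1500$)
$\frac{v}{Y{\left(E{\left(6 \right)} \right)}} = \frac{1500}{\sqrt{2 + 2 \cdot 6}} = \frac{1500}{\sqrt{2 + 12}} = \frac{1500}{\sqrt{14}} = 1500 \frac{\sqrt{14}}{14} = \frac{750 \sqrt{14}}{7}$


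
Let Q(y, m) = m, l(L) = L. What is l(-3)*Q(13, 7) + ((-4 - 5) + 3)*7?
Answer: -63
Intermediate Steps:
l(-3)*Q(13, 7) + ((-4 - 5) + 3)*7 = -3*7 + ((-4 - 5) + 3)*7 = -21 + (-9 + 3)*7 = -21 - 6*7 = -21 - 42 = -63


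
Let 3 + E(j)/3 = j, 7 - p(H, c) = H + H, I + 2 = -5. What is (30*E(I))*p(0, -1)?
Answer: -6300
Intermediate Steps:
I = -7 (I = -2 - 5 = -7)
p(H, c) = 7 - 2*H (p(H, c) = 7 - (H + H) = 7 - 2*H)
E(j) = -9 + 3*j
(30*E(I))*p(0, -1) = (30*(-9 + 3*(-7)))*(7 - 2*0) = (30*(-9 - 21))*(7 + 0) = (30*(-30))*7 = -900*7 = -6300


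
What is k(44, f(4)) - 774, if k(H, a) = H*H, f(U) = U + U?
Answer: 1162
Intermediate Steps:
f(U) = 2*U
k(H, a) = H**2
k(44, f(4)) - 774 = 44**2 - 774 = 1936 - 774 = 1162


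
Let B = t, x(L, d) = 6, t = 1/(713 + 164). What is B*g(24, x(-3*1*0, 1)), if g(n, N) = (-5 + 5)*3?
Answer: 0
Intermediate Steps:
t = 1/877 ≈ 0.0011403
g(n, N) = 0 (g(n, N) = 0*3 = 0)
B = 1/877 ≈ 0.0011403
B*g(24, x(-3*1*0, 1)) = (1/877)*0 = 0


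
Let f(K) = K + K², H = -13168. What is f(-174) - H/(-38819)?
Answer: 1168516370/38819 ≈ 30102.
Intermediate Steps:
f(-174) - H/(-38819) = -174*(1 - 174) - (-13168)/(-38819) = -174*(-173) - (-13168)*(-1)/38819 = 30102 - 1*13168/38819 = 30102 - 13168/38819 = 1168516370/38819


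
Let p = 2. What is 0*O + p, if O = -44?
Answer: 2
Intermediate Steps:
0*O + p = 0*(-44) + 2 = 0 + 2 = 2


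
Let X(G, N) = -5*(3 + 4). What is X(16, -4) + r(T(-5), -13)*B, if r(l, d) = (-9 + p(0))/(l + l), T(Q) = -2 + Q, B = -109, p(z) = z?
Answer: -1471/14 ≈ -105.07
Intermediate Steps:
X(G, N) = -35 (X(G, N) = -5*7 = -35)
r(l, d) = -9/(2*l) (r(l, d) = (-9 + 0)/(l + l) = -9*1/(2*l) = -9/(2*l))
X(16, -4) + r(T(-5), -13)*B = -35 - 9/(2*(-2 - 5))*(-109) = -35 - 9/2/(-7)*(-109) = -35 - 9/2*(-⅐)*(-109) = -35 + (9/14)*(-109) = -35 - 981/14 = -1471/14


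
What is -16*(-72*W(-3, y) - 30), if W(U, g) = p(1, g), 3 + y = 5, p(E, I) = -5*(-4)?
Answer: 23520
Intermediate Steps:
p(E, I) = 20
y = 2 (y = -3 + 5 = 2)
W(U, g) = 20
-16*(-72*W(-3, y) - 30) = -16*(-72*20 - 30) = -16*(-1440 - 30) = -16*(-1470) = 23520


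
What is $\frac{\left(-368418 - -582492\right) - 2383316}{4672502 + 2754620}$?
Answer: $- \frac{1084621}{3713561} \approx -0.29207$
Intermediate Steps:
$\frac{\left(-368418 - -582492\right) - 2383316}{4672502 + 2754620} = \frac{\left(-368418 + 582492\right) - 2383316}{7427122} = \left(214074 - 2383316\right) \frac{1}{7427122} = \left(-2169242\right) \frac{1}{7427122} = - \frac{1084621}{3713561}$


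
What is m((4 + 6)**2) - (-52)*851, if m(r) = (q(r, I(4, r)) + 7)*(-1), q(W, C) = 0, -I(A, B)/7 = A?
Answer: 44245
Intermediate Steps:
I(A, B) = -7*A
m(r) = -7 (m(r) = (0 + 7)*(-1) = 7*(-1) = -7)
m((4 + 6)**2) - (-52)*851 = -7 - (-52)*851 = -7 - 1*(-44252) = -7 + 44252 = 44245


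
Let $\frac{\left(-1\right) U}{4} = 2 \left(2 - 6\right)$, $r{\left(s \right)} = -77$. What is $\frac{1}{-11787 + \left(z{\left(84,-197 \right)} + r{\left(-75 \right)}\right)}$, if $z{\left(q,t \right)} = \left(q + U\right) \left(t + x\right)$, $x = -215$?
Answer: $- \frac{1}{59656} \approx -1.6763 \cdot 10^{-5}$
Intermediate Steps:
$U = 32$ ($U = - 4 \cdot 2 \left(2 - 6\right) = - 4 \cdot 2 \left(-4\right) = \left(-4\right) \left(-8\right) = 32$)
$z{\left(q,t \right)} = \left(-215 + t\right) \left(32 + q\right)$ ($z{\left(q,t \right)} = \left(q + 32\right) \left(t - 215\right) = \left(32 + q\right) \left(-215 + t\right) = \left(-215 + t\right) \left(32 + q\right)$)
$\frac{1}{-11787 + \left(z{\left(84,-197 \right)} + r{\left(-75 \right)}\right)} = \frac{1}{-11787 + \left(\left(-6880 - 18060 + 32 \left(-197\right) + 84 \left(-197\right)\right) - 77\right)} = \frac{1}{-11787 - 47869} = \frac{1}{-59656} = - \frac{1}{59656}$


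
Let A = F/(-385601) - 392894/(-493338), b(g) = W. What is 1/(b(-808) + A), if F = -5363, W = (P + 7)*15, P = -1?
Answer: 95115813069/8637496221704 ≈ 0.011012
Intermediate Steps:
W = 90 (W = (-1 + 7)*15 = 6*15 = 90)
b(g) = 90
A = 77073045494/95115813069 (A = -5363/(-385601) - 392894/(-493338) = -5363*(-1/385601) - 392894*(-1/493338) = 5363/385601 + 196447/246669 = 77073045494/95115813069 ≈ 0.81031)
1/(b(-808) + A) = 1/(90 + 77073045494/95115813069) = 1/(8637496221704/95115813069) = 95115813069/8637496221704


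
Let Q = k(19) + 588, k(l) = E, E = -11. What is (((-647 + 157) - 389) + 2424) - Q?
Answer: 968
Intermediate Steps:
k(l) = -11
Q = 577 (Q = -11 + 588 = 577)
(((-647 + 157) - 389) + 2424) - Q = (((-647 + 157) - 389) + 2424) - 1*577 = ((-490 - 389) + 2424) - 577 = (-879 + 2424) - 577 = 1545 - 577 = 968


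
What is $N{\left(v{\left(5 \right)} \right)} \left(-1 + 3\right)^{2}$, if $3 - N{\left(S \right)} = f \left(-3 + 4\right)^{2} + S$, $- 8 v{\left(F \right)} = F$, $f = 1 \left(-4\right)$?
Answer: $\frac{61}{2} \approx 30.5$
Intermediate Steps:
$f = -4$
$v{\left(F \right)} = - \frac{F}{8}$
$N{\left(S \right)} = 7 - S$ ($N{\left(S \right)} = 3 - \left(- 4 \left(-3 + 4\right)^{2} + S\right) = 3 - \left(- 4 \cdot 1^{2} + S\right) = 3 - \left(\left(-4\right) 1 + S\right) = 3 - \left(-4 + S\right) = 7 - S$)
$N{\left(v{\left(5 \right)} \right)} \left(-1 + 3\right)^{2} = \left(7 - \left(- \frac{1}{8}\right) 5\right) \left(-1 + 3\right)^{2} = \left(7 - - \frac{5}{8}\right) 2^{2} = \left(7 + \frac{5}{8}\right) 4 = \frac{61}{8} \cdot 4 = \frac{61}{2}$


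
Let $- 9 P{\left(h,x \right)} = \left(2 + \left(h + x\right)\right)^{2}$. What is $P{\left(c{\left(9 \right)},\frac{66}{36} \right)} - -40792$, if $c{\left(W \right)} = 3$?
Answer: $\frac{13214927}{324} \approx 40787.0$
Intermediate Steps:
$P{\left(h,x \right)} = - \frac{\left(2 + h + x\right)^{2}}{9}$ ($P{\left(h,x \right)} = - \frac{\left(2 + \left(h + x\right)\right)^{2}}{9} = - \frac{\left(2 + h + x\right)^{2}}{9}$)
$P{\left(c{\left(9 \right)},\frac{66}{36} \right)} - -40792 = - \frac{\left(2 + 3 + \frac{66}{36}\right)^{2}}{9} - -40792 = - \frac{\left(2 + 3 + 66 \cdot \frac{1}{36}\right)^{2}}{9} + 40792 = - \frac{\left(2 + 3 + \frac{11}{6}\right)^{2}}{9} + 40792 = - \frac{\left(\frac{41}{6}\right)^{2}}{9} + 40792 = \left(- \frac{1}{9}\right) \frac{1681}{36} + 40792 = - \frac{1681}{324} + 40792 = \frac{13214927}{324}$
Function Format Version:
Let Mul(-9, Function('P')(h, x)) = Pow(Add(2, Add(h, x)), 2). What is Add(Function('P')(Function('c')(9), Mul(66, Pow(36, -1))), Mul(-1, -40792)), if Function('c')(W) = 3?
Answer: Rational(13214927, 324) ≈ 40787.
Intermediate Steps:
Function('P')(h, x) = Mul(Rational(-1, 9), Pow(Add(2, h, x), 2)) (Function('P')(h, x) = Mul(Rational(-1, 9), Pow(Add(2, Add(h, x)), 2)) = Mul(Rational(-1, 9), Pow(Add(2, h, x), 2)))
Add(Function('P')(Function('c')(9), Mul(66, Pow(36, -1))), Mul(-1, -40792)) = Add(Mul(Rational(-1, 9), Pow(Add(2, 3, Mul(66, Pow(36, -1))), 2)), Mul(-1, -40792)) = Add(Mul(Rational(-1, 9), Pow(Add(2, 3, Mul(66, Rational(1, 36))), 2)), 40792) = Add(Mul(Rational(-1, 9), Pow(Add(2, 3, Rational(11, 6)), 2)), 40792) = Add(Mul(Rational(-1, 9), Pow(Rational(41, 6), 2)), 40792) = Add(Mul(Rational(-1, 9), Rational(1681, 36)), 40792) = Add(Rational(-1681, 324), 40792) = Rational(13214927, 324)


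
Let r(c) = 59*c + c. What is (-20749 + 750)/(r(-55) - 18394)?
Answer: 19999/21694 ≈ 0.92187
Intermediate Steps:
r(c) = 60*c
(-20749 + 750)/(r(-55) - 18394) = (-20749 + 750)/(60*(-55) - 18394) = -19999/(-3300 - 18394) = -19999/(-21694) = -19999*(-1/21694) = 19999/21694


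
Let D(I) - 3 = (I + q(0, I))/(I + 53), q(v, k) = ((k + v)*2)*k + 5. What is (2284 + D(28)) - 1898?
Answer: 33110/81 ≈ 408.77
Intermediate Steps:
q(v, k) = 5 + k*(2*k + 2*v) (q(v, k) = (2*k + 2*v)*k + 5 = k*(2*k + 2*v) + 5 = 5 + k*(2*k + 2*v))
D(I) = 3 + (5 + I + 2*I²)/(53 + I) (D(I) = 3 + (I + (5 + 2*I² + 2*I*0))/(I + 53) = 3 + (I + (5 + 2*I² + 0))/(53 + I) = 3 + (I + (5 + 2*I²))/(53 + I) = 3 + (5 + I + 2*I²)/(53 + I))
(2284 + D(28)) - 1898 = (2284 + 2*(82 + 28² + 2*28)/(53 + 28)) - 1898 = (2284 + 2*(82 + 784 + 56)/81) - 1898 = (2284 + 2*(1/81)*922) - 1898 = (2284 + 1844/81) - 1898 = 186848/81 - 1898 = 33110/81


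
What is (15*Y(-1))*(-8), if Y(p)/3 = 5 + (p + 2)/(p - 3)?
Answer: -1710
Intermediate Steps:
Y(p) = 15 + 3*(2 + p)/(-3 + p) (Y(p) = 3*(5 + (p + 2)/(p - 3)) = 3*(5 + (2 + p)/(-3 + p)) = 15 + 3*(2 + p)/(-3 + p))
(15*Y(-1))*(-8) = (15*(3*(-13 + 6*(-1))/(-3 - 1)))*(-8) = (15*(3*(-13 - 6)/(-4)))*(-8) = (15*(3*(-1/4)*(-19)))*(-8) = (15*(57/4))*(-8) = (855/4)*(-8) = -1710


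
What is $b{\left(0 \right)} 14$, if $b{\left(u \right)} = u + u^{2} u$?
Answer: $0$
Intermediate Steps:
$b{\left(u \right)} = u + u^{3}$
$b{\left(0 \right)} 14 = \left(0 + 0^{3}\right) 14 = \left(0 + 0\right) 14 = 0 \cdot 14 = 0$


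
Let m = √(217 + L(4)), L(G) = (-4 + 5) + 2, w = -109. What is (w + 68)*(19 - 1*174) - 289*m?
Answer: 6355 - 578*√55 ≈ 2068.4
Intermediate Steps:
L(G) = 3 (L(G) = 1 + 2 = 3)
m = 2*√55 (m = √(217 + 3) = √220 = 2*√55 ≈ 14.832)
(w + 68)*(19 - 1*174) - 289*m = (-109 + 68)*(19 - 1*174) - 578*√55 = -41*(19 - 174) - 578*√55 = -41*(-155) - 578*√55 = 6355 - 578*√55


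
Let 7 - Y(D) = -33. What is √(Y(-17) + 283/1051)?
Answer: √44481473/1051 ≈ 6.3458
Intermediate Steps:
Y(D) = 40 (Y(D) = 7 - 1*(-33) = 7 + 33 = 40)
√(Y(-17) + 283/1051) = √(40 + 283/1051) = √(42323/1051) = √44481473/1051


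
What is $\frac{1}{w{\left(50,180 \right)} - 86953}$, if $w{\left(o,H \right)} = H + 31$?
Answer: $- \frac{1}{86742} \approx -1.1528 \cdot 10^{-5}$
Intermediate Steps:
$w{\left(o,H \right)} = 31 + H$
$\frac{1}{w{\left(50,180 \right)} - 86953} = \frac{1}{\left(31 + 180\right) - 86953} = \frac{1}{211 - 86953} = \frac{1}{-86742} = - \frac{1}{86742}$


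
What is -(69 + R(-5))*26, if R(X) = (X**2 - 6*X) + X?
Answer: -3094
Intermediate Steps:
R(X) = X**2 - 5*X
-(69 + R(-5))*26 = -(69 - 5*(-5 - 5))*26 = -(69 - 5*(-10))*26 = -(69 + 50)*26 = -119*26 = -1*3094 = -3094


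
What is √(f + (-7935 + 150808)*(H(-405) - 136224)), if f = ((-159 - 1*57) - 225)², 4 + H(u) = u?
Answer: 4*I*√1220060758 ≈ 1.3972e+5*I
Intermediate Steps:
H(u) = -4 + u
f = 194481 (f = ((-159 - 57) - 225)² = (-216 - 225)² = (-441)² = 194481)
√(f + (-7935 + 150808)*(H(-405) - 136224)) = √(194481 + (-7935 + 150808)*((-4 - 405) - 136224)) = √(194481 + 142873*(-409 - 136224)) = √(194481 + 142873*(-136633)) = √(194481 - 19521166609) = √(-19520972128) = 4*I*√1220060758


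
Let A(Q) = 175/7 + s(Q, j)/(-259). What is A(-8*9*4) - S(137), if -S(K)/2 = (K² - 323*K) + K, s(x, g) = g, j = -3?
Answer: -13122232/259 ≈ -50665.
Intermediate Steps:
S(K) = -2*K² + 644*K (S(K) = -2*((K² - 323*K) + K) = -2*(K² - 322*K) = -2*K² + 644*K)
A(Q) = 6478/259 (A(Q) = 175/7 - 3/(-259) = 175*(⅐) - 3*(-1/259) = 25 + 3/259 = 6478/259)
A(-8*9*4) - S(137) = 6478/259 - 2*137*(322 - 1*137) = 6478/259 - 2*137*(322 - 137) = 6478/259 - 2*137*185 = 6478/259 - 1*50690 = 6478/259 - 50690 = -13122232/259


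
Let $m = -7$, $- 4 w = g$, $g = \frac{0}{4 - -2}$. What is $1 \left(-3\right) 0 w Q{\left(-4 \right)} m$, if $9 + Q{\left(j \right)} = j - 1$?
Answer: $0$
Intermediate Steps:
$Q{\left(j \right)} = -10 + j$ ($Q{\left(j \right)} = -9 + \left(j - 1\right) = -9 + \left(-1 + j\right) = -10 + j$)
$g = 0$ ($g = \frac{0}{4 + 2} = \frac{0}{6} = 0 \cdot \frac{1}{6} = 0$)
$w = 0$ ($w = \left(- \frac{1}{4}\right) 0 = 0$)
$1 \left(-3\right) 0 w Q{\left(-4 \right)} m = 1 \left(-3\right) 0 \cdot 0 \left(-10 - 4\right) \left(-7\right) = \left(-3\right) 0 \cdot 0 \left(-14\right) \left(-7\right) = 0 \cdot 0 \left(-7\right) = 0 \left(-7\right) = 0$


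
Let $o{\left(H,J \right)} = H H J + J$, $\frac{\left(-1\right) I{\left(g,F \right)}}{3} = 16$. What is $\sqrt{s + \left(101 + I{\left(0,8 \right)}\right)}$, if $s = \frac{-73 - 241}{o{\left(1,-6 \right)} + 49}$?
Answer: $\frac{3 \sqrt{6771}}{37} \approx 6.6718$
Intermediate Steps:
$I{\left(g,F \right)} = -48$ ($I{\left(g,F \right)} = \left(-3\right) 16 = -48$)
$o{\left(H,J \right)} = J + J H^{2}$ ($o{\left(H,J \right)} = H^{2} J + J = J H^{2} + J = J + J H^{2}$)
$s = - \frac{314}{37}$ ($s = \frac{-73 - 241}{- 6 \left(1 + 1^{2}\right) + 49} = - \frac{314}{- 6 \left(1 + 1\right) + 49} = - \frac{314}{\left(-6\right) 2 + 49} = - \frac{314}{-12 + 49} = - \frac{314}{37} \approx -8.4865$)
$\sqrt{s + \left(101 + I{\left(0,8 \right)}\right)} = \sqrt{- \frac{314}{37} + \left(101 - 48\right)} = \sqrt{- \frac{314}{37} + 53} = \sqrt{\frac{1647}{37}} = \frac{3 \sqrt{6771}}{37}$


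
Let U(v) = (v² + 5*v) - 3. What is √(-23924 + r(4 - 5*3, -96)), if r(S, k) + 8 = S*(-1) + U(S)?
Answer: I*√23858 ≈ 154.46*I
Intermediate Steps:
U(v) = -3 + v² + 5*v
r(S, k) = -11 + S² + 4*S (r(S, k) = -8 + (S*(-1) + (-3 + S² + 5*S)) = -8 + (-S + (-3 + S² + 5*S)) = -8 + (-3 + S² + 4*S) = -11 + S² + 4*S)
√(-23924 + r(4 - 5*3, -96)) = √(-23924 + (-11 + (4 - 5*3)² + 4*(4 - 5*3))) = √(-23924 + (-11 + (4 - 15)² + 4*(4 - 15))) = √(-23924 + (-11 + (-11)² + 4*(-11))) = √(-23924 + (-11 + 121 - 44)) = √(-23924 + 66) = √(-23858) = I*√23858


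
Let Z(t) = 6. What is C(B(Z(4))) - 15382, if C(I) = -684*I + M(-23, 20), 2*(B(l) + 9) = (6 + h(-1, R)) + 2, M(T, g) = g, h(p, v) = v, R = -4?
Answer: -10574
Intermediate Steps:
B(l) = -7 (B(l) = -9 + ((6 - 4) + 2)/2 = -9 + (2 + 2)/2 = -9 + (½)*4 = -9 + 2 = -7)
C(I) = 20 - 684*I (C(I) = -684*I + 20 = 20 - 684*I)
C(B(Z(4))) - 15382 = (20 - 684*(-7)) - 15382 = (20 + 4788) - 15382 = 4808 - 15382 = -10574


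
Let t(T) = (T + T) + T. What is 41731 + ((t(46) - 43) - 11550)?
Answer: 30276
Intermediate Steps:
t(T) = 3*T (t(T) = 2*T + T = 3*T)
41731 + ((t(46) - 43) - 11550) = 41731 + ((3*46 - 43) - 11550) = 41731 + ((138 - 43) - 11550) = 41731 + (95 - 11550) = 41731 - 11455 = 30276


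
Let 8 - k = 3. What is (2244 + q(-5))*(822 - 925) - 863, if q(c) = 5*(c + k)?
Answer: -231995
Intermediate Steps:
k = 5 (k = 8 - 1*3 = 8 - 3 = 5)
q(c) = 25 + 5*c (q(c) = 5*(c + 5) = 5*(5 + c) = 25 + 5*c)
(2244 + q(-5))*(822 - 925) - 863 = (2244 + (25 + 5*(-5)))*(822 - 925) - 863 = (2244 + (25 - 25))*(-103) - 863 = (2244 + 0)*(-103) - 863 = 2244*(-103) - 863 = -231132 - 863 = -231995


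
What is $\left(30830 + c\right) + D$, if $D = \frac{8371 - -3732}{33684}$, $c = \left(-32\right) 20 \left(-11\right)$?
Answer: $\frac{182232169}{4812} \approx 37870.0$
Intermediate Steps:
$c = 7040$ ($c = \left(-640\right) \left(-11\right) = 7040$)
$D = \frac{1729}{4812}$ ($D = \left(8371 + 3732\right) \frac{1}{33684} = 12103 \cdot \frac{1}{33684} = \frac{1729}{4812} \approx 0.35931$)
$\left(30830 + c\right) + D = \left(30830 + 7040\right) + \frac{1729}{4812} = 37870 + \frac{1729}{4812} = \frac{182232169}{4812}$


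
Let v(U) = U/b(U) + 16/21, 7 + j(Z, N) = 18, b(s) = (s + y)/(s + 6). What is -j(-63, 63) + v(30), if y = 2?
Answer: 1975/84 ≈ 23.512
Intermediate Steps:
b(s) = (2 + s)/(6 + s) (b(s) = (s + 2)/(s + 6) = (2 + s)/(6 + s))
j(Z, N) = 11 (j(Z, N) = -7 + 18 = 11)
v(U) = 16/21 + U*(6 + U)/(2 + U) (v(U) = U/(((2 + U)/(6 + U))) + 16/21 = U*((6 + U)/(2 + U)) + 16*(1/21) = U*(6 + U)/(2 + U) + 16/21 = 16/21 + U*(6 + U)/(2 + U))
-j(-63, 63) + v(30) = -1*11 + (32 + 21*30**2 + 142*30)/(21*(2 + 30)) = -11 + (1/21)*(32 + 21*900 + 4260)/32 = -11 + (1/21)*(1/32)*(32 + 18900 + 4260) = -11 + (1/21)*(1/32)*23192 = -11 + 2899/84 = 1975/84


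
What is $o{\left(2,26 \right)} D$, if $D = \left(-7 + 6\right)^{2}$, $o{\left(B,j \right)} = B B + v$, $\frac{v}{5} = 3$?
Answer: $19$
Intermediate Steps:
$v = 15$ ($v = 5 \cdot 3 = 15$)
$o{\left(B,j \right)} = 15 + B^{2}$ ($o{\left(B,j \right)} = B B + 15 = B^{2} + 15 = 15 + B^{2}$)
$D = 1$ ($D = \left(-1\right)^{2} = 1$)
$o{\left(2,26 \right)} D = \left(15 + 2^{2}\right) 1 = \left(15 + 4\right) 1 = 19 \cdot 1 = 19$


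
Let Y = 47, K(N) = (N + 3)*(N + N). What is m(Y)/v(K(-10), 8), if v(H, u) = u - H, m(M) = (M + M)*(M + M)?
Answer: -2209/33 ≈ -66.939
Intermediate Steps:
K(N) = 2*N*(3 + N) (K(N) = (3 + N)*(2*N) = 2*N*(3 + N))
m(M) = 4*M² (m(M) = (2*M)*(2*M) = 4*M²)
m(Y)/v(K(-10), 8) = (4*47²)/(8 - 2*(-10)*(3 - 10)) = (4*2209)/(8 - 2*(-10)*(-7)) = 8836/(8 - 1*140) = 8836/(8 - 140) = 8836/(-132) = 8836*(-1/132) = -2209/33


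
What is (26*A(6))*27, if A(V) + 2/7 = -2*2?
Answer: -21060/7 ≈ -3008.6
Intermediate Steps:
A(V) = -30/7 (A(V) = -2/7 - 2*2 = -2/7 - 4 = -30/7)
(26*A(6))*27 = (26*(-30/7))*27 = -780/7*27 = -21060/7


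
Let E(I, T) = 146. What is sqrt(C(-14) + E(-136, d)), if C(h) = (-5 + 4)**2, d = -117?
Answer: 7*sqrt(3) ≈ 12.124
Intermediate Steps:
C(h) = 1 (C(h) = (-1)**2 = 1)
sqrt(C(-14) + E(-136, d)) = sqrt(1 + 146) = sqrt(147) = 7*sqrt(3)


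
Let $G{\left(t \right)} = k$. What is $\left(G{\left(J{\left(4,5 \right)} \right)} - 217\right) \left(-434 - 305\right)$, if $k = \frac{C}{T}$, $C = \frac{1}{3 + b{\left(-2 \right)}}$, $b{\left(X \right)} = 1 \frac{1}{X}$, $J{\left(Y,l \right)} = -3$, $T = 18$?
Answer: $\frac{7215596}{45} \approx 1.6035 \cdot 10^{5}$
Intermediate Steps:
$b{\left(X \right)} = \frac{1}{X}$
$C = \frac{2}{5}$ ($C = \frac{1}{3 + \frac{1}{-2}} = \frac{1}{3 - \frac{1}{2}} = \frac{1}{\frac{5}{2}} = \frac{2}{5} \approx 0.4$)
$k = \frac{1}{45}$ ($k = \frac{2}{5 \cdot 18} = \frac{2}{5} \cdot \frac{1}{18} = \frac{1}{45} \approx 0.022222$)
$G{\left(t \right)} = \frac{1}{45}$
$\left(G{\left(J{\left(4,5 \right)} \right)} - 217\right) \left(-434 - 305\right) = \left(\frac{1}{45} - 217\right) \left(-434 - 305\right) = \left(- \frac{9764}{45}\right) \left(-739\right) = \frac{7215596}{45}$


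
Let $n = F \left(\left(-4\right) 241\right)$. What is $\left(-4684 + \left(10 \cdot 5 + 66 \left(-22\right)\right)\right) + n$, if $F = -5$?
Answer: $-1266$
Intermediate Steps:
$n = 4820$ ($n = - 5 \left(\left(-4\right) 241\right) = \left(-5\right) \left(-964\right) = 4820$)
$\left(-4684 + \left(10 \cdot 5 + 66 \left(-22\right)\right)\right) + n = \left(-4684 + \left(10 \cdot 5 + 66 \left(-22\right)\right)\right) + 4820 = \left(-4684 + \left(50 - 1452\right)\right) + 4820 = \left(-4684 - 1402\right) + 4820 = -6086 + 4820 = -1266$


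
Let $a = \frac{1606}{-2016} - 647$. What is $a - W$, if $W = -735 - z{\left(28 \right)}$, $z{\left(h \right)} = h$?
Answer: $\frac{116125}{1008} \approx 115.2$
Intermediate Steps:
$a = - \frac{652979}{1008}$ ($a = 1606 \left(- \frac{1}{2016}\right) - 647 = - \frac{803}{1008} - 647 = - \frac{652979}{1008} \approx -647.8$)
$W = -763$ ($W = -735 - 28 = -763$)
$a - W = - \frac{652979}{1008} - -763 = - \frac{652979}{1008} + 763 = \frac{116125}{1008}$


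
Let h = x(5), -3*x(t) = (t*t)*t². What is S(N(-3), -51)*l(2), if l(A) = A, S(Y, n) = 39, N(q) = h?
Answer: 78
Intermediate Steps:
x(t) = -t⁴/3 (x(t) = -t*t*t²/3 = -t²*t²/3 = -t⁴/3)
h = -625/3 (h = -⅓*5⁴ = -⅓*625 = -625/3 ≈ -208.33)
N(q) = -625/3
S(N(-3), -51)*l(2) = 39*2 = 78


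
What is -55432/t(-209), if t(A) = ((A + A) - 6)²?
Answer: -6929/22472 ≈ -0.30834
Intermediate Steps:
t(A) = (-6 + 2*A)² (t(A) = (2*A - 6)² = (-6 + 2*A)²)
-55432/t(-209) = -55432*1/(4*(-3 - 209)²) = -55432/(4*(-212)²) = -55432/(4*44944) = -55432/179776 = -55432*1/179776 = -6929/22472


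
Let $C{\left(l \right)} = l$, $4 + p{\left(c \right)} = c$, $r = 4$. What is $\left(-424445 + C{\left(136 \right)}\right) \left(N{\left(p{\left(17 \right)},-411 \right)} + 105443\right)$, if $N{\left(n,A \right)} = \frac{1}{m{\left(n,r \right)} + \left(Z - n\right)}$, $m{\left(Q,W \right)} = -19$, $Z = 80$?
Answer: $- \frac{2147540290885}{48} \approx -4.474 \cdot 10^{10}$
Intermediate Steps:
$p{\left(c \right)} = -4 + c$
$N{\left(n,A \right)} = \frac{1}{61 - n}$ ($N{\left(n,A \right)} = \frac{1}{-19 - \left(-80 + n\right)} = \frac{1}{61 - n}$)
$\left(-424445 + C{\left(136 \right)}\right) \left(N{\left(p{\left(17 \right)},-411 \right)} + 105443\right) = \left(-424445 + 136\right) \left(- \frac{1}{-61 + \left(-4 + 17\right)} + 105443\right) = - 424309 \left(- \frac{1}{-61 + 13} + 105443\right) = - 424309 \left(- \frac{1}{-48} + 105443\right) = - 424309 \left(\left(-1\right) \left(- \frac{1}{48}\right) + 105443\right) = - 424309 \left(\frac{1}{48} + 105443\right) = \left(-424309\right) \frac{5061265}{48} = - \frac{2147540290885}{48}$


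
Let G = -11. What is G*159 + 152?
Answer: -1597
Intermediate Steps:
G*159 + 152 = -11*159 + 152 = -1749 + 152 = -1597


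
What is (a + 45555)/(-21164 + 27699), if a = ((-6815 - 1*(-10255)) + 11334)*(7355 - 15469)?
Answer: -119830681/6535 ≈ -18337.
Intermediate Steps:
a = -119876236 (a = ((-6815 + 10255) + 11334)*(-8114) = (3440 + 11334)*(-8114) = 14774*(-8114) = -119876236)
(a + 45555)/(-21164 + 27699) = (-119876236 + 45555)/(-21164 + 27699) = -119830681/6535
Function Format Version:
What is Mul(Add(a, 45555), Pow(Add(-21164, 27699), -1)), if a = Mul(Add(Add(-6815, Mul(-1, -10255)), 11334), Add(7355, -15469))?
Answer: Rational(-119830681, 6535) ≈ -18337.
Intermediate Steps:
a = -119876236 (a = Mul(Add(Add(-6815, 10255), 11334), -8114) = Mul(Add(3440, 11334), -8114) = Mul(14774, -8114) = -119876236)
Mul(Add(a, 45555), Pow(Add(-21164, 27699), -1)) = Mul(Add(-119876236, 45555), Pow(Add(-21164, 27699), -1)) = Mul(-119830681, Pow(6535, -1)) = Mul(-119830681, Rational(1, 6535)) = Rational(-119830681, 6535)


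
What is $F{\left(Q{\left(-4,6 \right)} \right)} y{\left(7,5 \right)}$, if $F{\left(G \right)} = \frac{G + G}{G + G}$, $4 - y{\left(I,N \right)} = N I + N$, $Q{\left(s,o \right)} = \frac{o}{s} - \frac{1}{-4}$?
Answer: $-36$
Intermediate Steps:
$Q{\left(s,o \right)} = \frac{1}{4} + \frac{o}{s}$ ($Q{\left(s,o \right)} = \frac{o}{s} - - \frac{1}{4} = \frac{o}{s} + \frac{1}{4} = \frac{1}{4} + \frac{o}{s}$)
$y{\left(I,N \right)} = 4 - N - I N$ ($y{\left(I,N \right)} = 4 - \left(N I + N\right) = 4 - \left(I N + N\right) = 4 - \left(N + I N\right) = 4 - N - I N$)
$F{\left(G \right)} = 1$ ($F{\left(G \right)} = \frac{2 G}{2 G} = 2 G \frac{1}{2 G} = 1$)
$F{\left(Q{\left(-4,6 \right)} \right)} y{\left(7,5 \right)} = 1 \left(4 - 5 - 7 \cdot 5\right) = 1 \left(4 - 5 - 35\right) = 1 \left(-36\right) = -36$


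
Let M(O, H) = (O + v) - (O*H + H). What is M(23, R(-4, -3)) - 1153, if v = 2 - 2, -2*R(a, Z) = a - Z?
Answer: -1142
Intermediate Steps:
R(a, Z) = Z/2 - a/2 (R(a, Z) = -(a - Z)/2 = Z/2 - a/2)
v = 0
M(O, H) = O - H - H*O (M(O, H) = (O + 0) - (O*H + H) = O - (H*O + H) = O - (H + H*O) = O + (-H - H*O) = O - H - H*O)
M(23, R(-4, -3)) - 1153 = (23 - ((½)*(-3) - ½*(-4)) - 1*((½)*(-3) - ½*(-4))*23) - 1153 = (23 - (-3/2 + 2) - 1*(-3/2 + 2)*23) - 1153 = (23 - 1*½ - 1*½*23) - 1153 = (23 - ½ - 23/2) - 1153 = 11 - 1153 = -1142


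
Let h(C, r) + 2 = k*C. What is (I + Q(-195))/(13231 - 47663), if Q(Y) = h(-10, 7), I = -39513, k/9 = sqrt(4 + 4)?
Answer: 39515/34432 + 45*sqrt(2)/8608 ≈ 1.1550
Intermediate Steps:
k = 18*sqrt(2) (k = 9*sqrt(4 + 4) = 9*sqrt(8) = 9*(2*sqrt(2)) = 18*sqrt(2) ≈ 25.456)
h(C, r) = -2 + 18*C*sqrt(2) (h(C, r) = -2 + (18*sqrt(2))*C = -2 + 18*C*sqrt(2))
Q(Y) = -2 - 180*sqrt(2) (Q(Y) = -2 + 18*(-10)*sqrt(2) = -2 - 180*sqrt(2))
(I + Q(-195))/(13231 - 47663) = (-39513 + (-2 - 180*sqrt(2)))/(13231 - 47663) = (-39515 - 180*sqrt(2))/(-34432) = (-39515 - 180*sqrt(2))*(-1/34432) = 39515/34432 + 45*sqrt(2)/8608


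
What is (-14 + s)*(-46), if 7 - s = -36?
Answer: -1334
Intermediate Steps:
s = 43 (s = 7 - 1*(-36) = 7 + 36 = 43)
(-14 + s)*(-46) = (-14 + 43)*(-46) = 29*(-46) = -1334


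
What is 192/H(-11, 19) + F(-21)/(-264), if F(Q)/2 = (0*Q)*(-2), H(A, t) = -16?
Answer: -12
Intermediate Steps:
F(Q) = 0 (F(Q) = 2*((0*Q)*(-2)) = 2*(0*(-2)) = 2*0 = 0)
192/H(-11, 19) + F(-21)/(-264) = 192/(-16) + 0/(-264) = 192*(-1/16) + 0*(-1/264) = -12 + 0 = -12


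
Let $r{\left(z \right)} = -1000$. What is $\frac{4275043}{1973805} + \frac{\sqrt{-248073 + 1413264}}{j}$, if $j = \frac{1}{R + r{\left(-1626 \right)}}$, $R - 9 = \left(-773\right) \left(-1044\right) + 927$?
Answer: $\frac{4275043}{1973805} + 806948 \sqrt{1165191} \approx 8.7105 \cdot 10^{8}$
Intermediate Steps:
$R = 807948$ ($R = 9 + \left(\left(-773\right) \left(-1044\right) + 927\right) = 9 + \left(807012 + 927\right) = 9 + 807939 = 807948$)
$j = \frac{1}{806948}$ ($j = \frac{1}{807948 - 1000} = \frac{1}{806948} \approx 1.2392 \cdot 10^{-6}$)
$\frac{4275043}{1973805} + \frac{\sqrt{-248073 + 1413264}}{j} = \frac{4275043}{1973805} + \sqrt{-248073 + 1413264} \frac{1}{\frac{1}{806948}} = 4275043 \cdot \frac{1}{1973805} + \sqrt{1165191} \cdot 806948 = \frac{4275043}{1973805} + 806948 \sqrt{1165191}$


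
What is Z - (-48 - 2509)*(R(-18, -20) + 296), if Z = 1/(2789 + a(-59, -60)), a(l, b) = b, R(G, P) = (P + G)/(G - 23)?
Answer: 84950817263/111889 ≈ 7.5924e+5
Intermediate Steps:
R(G, P) = (G + P)/(-23 + G)
Z = 1/2729 (Z = 1/(2789 - 60) = 1/2729 ≈ 0.00036643)
Z - (-48 - 2509)*(R(-18, -20) + 296) = 1/2729 - (-48 - 2509)*((-18 - 20)/(-23 - 18) + 296) = 1/2729 - (-2557)*(-38/(-41) + 296) = 1/2729 - (-2557)*(-1/41*(-38) + 296) = 1/2729 - (-2557)*(38/41 + 296) = 1/2729 - (-2557)*12174/41 = 1/2729 - 1*(-31128918/41) = 1/2729 + 31128918/41 = 84950817263/111889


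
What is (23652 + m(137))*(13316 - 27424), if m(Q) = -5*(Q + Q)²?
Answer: 4962178624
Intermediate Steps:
m(Q) = -20*Q² (m(Q) = -5*4*Q² = -20*Q²)
(23652 + m(137))*(13316 - 27424) = (23652 - 20*137²)*(13316 - 27424) = (23652 - 20*18769)*(-14108) = (23652 - 375380)*(-14108) = -351728*(-14108) = 4962178624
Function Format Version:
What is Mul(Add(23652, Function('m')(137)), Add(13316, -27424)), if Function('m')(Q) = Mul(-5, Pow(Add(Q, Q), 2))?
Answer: 4962178624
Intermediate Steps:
Function('m')(Q) = Mul(-20, Pow(Q, 2)) (Function('m')(Q) = Mul(-5, Pow(Mul(2, Q), 2)) = Mul(-5, Mul(4, Pow(Q, 2))) = Mul(-20, Pow(Q, 2)))
Mul(Add(23652, Function('m')(137)), Add(13316, -27424)) = Mul(Add(23652, Mul(-20, Pow(137, 2))), Add(13316, -27424)) = Mul(Add(23652, Mul(-20, 18769)), -14108) = Mul(Add(23652, -375380), -14108) = Mul(-351728, -14108) = 4962178624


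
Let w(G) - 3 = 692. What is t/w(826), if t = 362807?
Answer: 362807/695 ≈ 522.02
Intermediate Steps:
w(G) = 695 (w(G) = 3 + 692 = 695)
t/w(826) = 362807/695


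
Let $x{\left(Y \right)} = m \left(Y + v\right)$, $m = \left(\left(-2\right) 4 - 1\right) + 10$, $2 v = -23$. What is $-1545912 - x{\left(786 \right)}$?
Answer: $- \frac{3093373}{2} \approx -1.5467 \cdot 10^{6}$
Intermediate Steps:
$v = - \frac{23}{2}$ ($v = \frac{1}{2} \left(-23\right) = - \frac{23}{2} \approx -11.5$)
$m = 1$ ($m = \left(-8 - 1\right) + 10 = -9 + 10 = 1$)
$x{\left(Y \right)} = - \frac{23}{2} + Y$ ($x{\left(Y \right)} = 1 \left(Y - \frac{23}{2}\right) = 1 \left(- \frac{23}{2} + Y\right) = - \frac{23}{2} + Y$)
$-1545912 - x{\left(786 \right)} = -1545912 - \left(- \frac{23}{2} + 786\right) = -1545912 - \frac{1549}{2} = - \frac{3093373}{2}$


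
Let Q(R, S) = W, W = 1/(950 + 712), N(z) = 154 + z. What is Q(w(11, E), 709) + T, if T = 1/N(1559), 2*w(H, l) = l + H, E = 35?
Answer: 375/316334 ≈ 0.0011855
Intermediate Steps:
W = 1/1662 ≈ 0.00060168
w(H, l) = H/2 + l/2 (w(H, l) = (l + H)/2 = (H + l)/2 = H/2 + l/2)
Q(R, S) = 1/1662
T = 1/1713 (T = 1/(154 + 1559) = 1/1713 ≈ 0.00058377)
Q(w(11, E), 709) + T = 1/1662 + 1/1713 = 375/316334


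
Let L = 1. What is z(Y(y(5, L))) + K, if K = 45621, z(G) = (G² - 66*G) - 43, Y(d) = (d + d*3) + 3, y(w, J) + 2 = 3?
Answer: 45165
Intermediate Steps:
y(w, J) = 1 (y(w, J) = -2 + 3 = 1)
Y(d) = 3 + 4*d (Y(d) = (d + 3*d) + 3 = 4*d + 3 = 3 + 4*d)
z(G) = -43 + G² - 66*G
z(Y(y(5, L))) + K = (-43 + (3 + 4*1)² - 66*(3 + 4*1)) + 45621 = (-43 + (3 + 4)² - 66*(3 + 4)) + 45621 = (-43 + 7² - 66*7) + 45621 = (-43 + 49 - 462) + 45621 = -456 + 45621 = 45165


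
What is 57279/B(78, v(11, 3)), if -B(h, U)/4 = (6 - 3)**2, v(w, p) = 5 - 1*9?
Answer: -19093/12 ≈ -1591.1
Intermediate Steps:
v(w, p) = -4 (v(w, p) = 5 - 9 = -4)
B(h, U) = -36 (B(h, U) = -4*(6 - 3)**2 = -4*3**2 = -4*9 = -36)
57279/B(78, v(11, 3)) = 57279/(-36) = 57279*(-1/36) = -19093/12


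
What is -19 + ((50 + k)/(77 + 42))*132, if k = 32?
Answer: 8563/119 ≈ 71.958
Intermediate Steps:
-19 + ((50 + k)/(77 + 42))*132 = -19 + ((50 + 32)/(77 + 42))*132 = -19 + (82/119)*132 = -19 + 10824/119 = 8563/119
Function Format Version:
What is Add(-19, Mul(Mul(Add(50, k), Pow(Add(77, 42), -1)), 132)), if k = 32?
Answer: Rational(8563, 119) ≈ 71.958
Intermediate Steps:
Add(-19, Mul(Mul(Add(50, k), Pow(Add(77, 42), -1)), 132)) = Add(-19, Mul(Mul(Add(50, 32), Pow(Add(77, 42), -1)), 132)) = Add(-19, Mul(Mul(82, Pow(119, -1)), 132)) = Add(-19, Mul(Mul(82, Rational(1, 119)), 132)) = Add(-19, Mul(Rational(82, 119), 132)) = Add(-19, Rational(10824, 119)) = Rational(8563, 119)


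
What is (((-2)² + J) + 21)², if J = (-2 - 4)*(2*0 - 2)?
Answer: 1369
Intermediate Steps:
J = 12 (J = -6*(0 - 2) = -6*(-2) = 12)
(((-2)² + J) + 21)² = (((-2)² + 12) + 21)² = ((4 + 12) + 21)² = (16 + 21)² = 37² = 1369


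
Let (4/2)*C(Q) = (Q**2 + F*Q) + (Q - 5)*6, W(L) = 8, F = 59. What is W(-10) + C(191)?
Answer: 24441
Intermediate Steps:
C(Q) = -15 + Q**2/2 + 65*Q/2 (C(Q) = ((Q**2 + 59*Q) + (Q - 5)*6)/2 = ((Q**2 + 59*Q) + (-5 + Q)*6)/2 = ((Q**2 + 59*Q) + (-30 + 6*Q))/2 = (-30 + Q**2 + 65*Q)/2 = -15 + Q**2/2 + 65*Q/2)
W(-10) + C(191) = 8 + (-15 + (1/2)*191**2 + (65/2)*191) = 8 + (-15 + (1/2)*36481 + 12415/2) = 8 + (-15 + 36481/2 + 12415/2) = 8 + 24433 = 24441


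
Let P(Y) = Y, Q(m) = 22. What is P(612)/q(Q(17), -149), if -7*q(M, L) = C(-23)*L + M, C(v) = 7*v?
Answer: -4284/24011 ≈ -0.17842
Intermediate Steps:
q(M, L) = 23*L - M/7 (q(M, L) = -((7*(-23))*L + M)/7 = -(-161*L + M)/7 = -(M - 161*L)/7 = 23*L - M/7)
P(612)/q(Q(17), -149) = 612/(23*(-149) - 1/7*22) = 612/(-3427 - 22/7) = 612/(-24011/7) = 612*(-7/24011) = -4284/24011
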